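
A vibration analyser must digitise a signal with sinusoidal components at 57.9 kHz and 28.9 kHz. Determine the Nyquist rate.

Highest-frequency component: 57.9 kHz.
Nyquist rate = 2 × 57.9 kHz = 115.8 kHz.

115.8 kHz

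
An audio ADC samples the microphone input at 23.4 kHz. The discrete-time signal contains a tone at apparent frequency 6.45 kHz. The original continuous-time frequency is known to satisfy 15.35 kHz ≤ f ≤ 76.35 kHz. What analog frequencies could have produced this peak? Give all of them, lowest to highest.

Frequencies that alias to 6.45 kHz are k·fs ± 6.45 kHz for integer k ≥ 0.
k=0: 6.45 kHz.
k=1: 16.95 kHz, 29.85 kHz.
k=2: 40.35 kHz, 53.25 kHz.
k=3: 63.75 kHz, 76.65 kHz.
k=4: 87.15 kHz, 100.05 kHz.
Within [15.35 kHz, 76.35 kHz]: 16.95 kHz, 29.85 kHz, 40.35 kHz, 53.25 kHz, 63.75 kHz.

16.95 kHz, 29.85 kHz, 40.35 kHz, 53.25 kHz, 63.75 kHz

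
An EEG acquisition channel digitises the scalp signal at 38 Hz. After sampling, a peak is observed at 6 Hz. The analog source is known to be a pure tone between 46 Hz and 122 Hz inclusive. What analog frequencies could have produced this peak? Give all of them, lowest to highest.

70 Hz, 82 Hz, 108 Hz, 120 Hz

Frequencies that alias to 6 Hz are k·fs ± 6 Hz for integer k ≥ 0.
k=0: 6 Hz.
k=1: 32 Hz, 44 Hz.
k=2: 70 Hz, 82 Hz.
k=3: 108 Hz, 120 Hz.
k=4: 146 Hz, 158 Hz.
Within [46 Hz, 122 Hz]: 70 Hz, 82 Hz, 108 Hz, 120 Hz.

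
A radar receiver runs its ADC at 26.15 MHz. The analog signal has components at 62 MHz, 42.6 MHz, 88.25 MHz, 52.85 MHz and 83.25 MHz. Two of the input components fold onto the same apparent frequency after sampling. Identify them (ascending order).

fs/2 = 13.075 MHz.
62 MHz mod fs = 9.7 MHz.
9.7 MHz ≤ fs/2 = 13.075 MHz, appears at 9.7 MHz.
42.6 MHz mod fs = 16.45 MHz.
16.45 MHz > fs/2 = 13.075 MHz, folds to fs − 16.45 MHz = 9.7 MHz.
88.25 MHz mod fs = 9.8 MHz.
9.8 MHz ≤ fs/2 = 13.075 MHz, appears at 9.8 MHz.
52.85 MHz mod fs = 0.55 MHz.
0.55 MHz ≤ fs/2 = 13.075 MHz, appears at 0.55 MHz.
83.25 MHz mod fs = 4.8 MHz.
4.8 MHz ≤ fs/2 = 13.075 MHz, appears at 4.8 MHz.
42.6 MHz and 62 MHz both map to 9.7 MHz.

42.6 MHz, 62 MHz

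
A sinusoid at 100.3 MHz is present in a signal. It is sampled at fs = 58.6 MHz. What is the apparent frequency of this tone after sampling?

16.9 MHz

100.3 MHz mod fs = 41.7 MHz.
41.7 MHz > fs/2 = 29.3 MHz, folds to fs − 41.7 MHz = 16.9 MHz.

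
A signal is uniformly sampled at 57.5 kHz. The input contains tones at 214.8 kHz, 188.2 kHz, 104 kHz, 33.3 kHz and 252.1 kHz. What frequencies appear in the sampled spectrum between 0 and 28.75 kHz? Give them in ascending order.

fs/2 = 28.75 kHz.
214.8 kHz mod fs = 42.3 kHz.
42.3 kHz > fs/2 = 28.75 kHz, folds to fs − 42.3 kHz = 15.2 kHz.
188.2 kHz mod fs = 15.7 kHz.
15.7 kHz ≤ fs/2 = 28.75 kHz, appears at 15.7 kHz.
104 kHz mod fs = 46.5 kHz.
46.5 kHz > fs/2 = 28.75 kHz, folds to fs − 46.5 kHz = 11 kHz.
33.3 kHz > fs/2 = 28.75 kHz, folds to fs − 33.3 kHz = 24.2 kHz.
252.1 kHz mod fs = 22.1 kHz.
22.1 kHz ≤ fs/2 = 28.75 kHz, appears at 22.1 kHz.
Distinct values: {11 kHz, 15.2 kHz, 15.7 kHz, 22.1 kHz, 24.2 kHz}.

11 kHz, 15.2 kHz, 15.7 kHz, 22.1 kHz, 24.2 kHz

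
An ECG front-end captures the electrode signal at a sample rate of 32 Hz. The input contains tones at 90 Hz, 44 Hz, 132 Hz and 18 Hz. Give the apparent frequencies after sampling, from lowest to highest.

4 Hz, 6 Hz, 12 Hz, 14 Hz

fs/2 = 16 Hz.
90 Hz mod fs = 26 Hz.
26 Hz > fs/2 = 16 Hz, folds to fs − 26 Hz = 6 Hz.
44 Hz mod fs = 12 Hz.
12 Hz ≤ fs/2 = 16 Hz, appears at 12 Hz.
132 Hz mod fs = 4 Hz.
4 Hz ≤ fs/2 = 16 Hz, appears at 4 Hz.
18 Hz > fs/2 = 16 Hz, folds to fs − 18 Hz = 14 Hz.
Distinct values: {4 Hz, 6 Hz, 12 Hz, 14 Hz}.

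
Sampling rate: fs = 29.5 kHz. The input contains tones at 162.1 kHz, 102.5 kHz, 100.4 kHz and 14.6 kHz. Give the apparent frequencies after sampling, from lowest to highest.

11.9 kHz, 14 kHz, 14.6 kHz

fs/2 = 14.75 kHz.
162.1 kHz mod fs = 14.6 kHz.
14.6 kHz ≤ fs/2 = 14.75 kHz, appears at 14.6 kHz.
102.5 kHz mod fs = 14 kHz.
14 kHz ≤ fs/2 = 14.75 kHz, appears at 14 kHz.
100.4 kHz mod fs = 11.9 kHz.
11.9 kHz ≤ fs/2 = 14.75 kHz, appears at 11.9 kHz.
14.6 kHz ≤ fs/2 = 14.75 kHz, passes unchanged.
Distinct values: {11.9 kHz, 14 kHz, 14.6 kHz}.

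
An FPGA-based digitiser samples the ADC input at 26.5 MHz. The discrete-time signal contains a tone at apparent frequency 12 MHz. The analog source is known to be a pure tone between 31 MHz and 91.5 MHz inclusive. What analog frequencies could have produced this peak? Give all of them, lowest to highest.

38.5 MHz, 41 MHz, 65 MHz, 67.5 MHz, 91.5 MHz

Frequencies that alias to 12 MHz are k·fs ± 12 MHz for integer k ≥ 0.
k=0: 12 MHz.
k=1: 14.5 MHz, 38.5 MHz.
k=2: 41 MHz, 65 MHz.
k=3: 67.5 MHz, 91.5 MHz.
k=4: 94 MHz, 118 MHz.
Within [31 MHz, 91.5 MHz]: 38.5 MHz, 41 MHz, 65 MHz, 67.5 MHz, 91.5 MHz.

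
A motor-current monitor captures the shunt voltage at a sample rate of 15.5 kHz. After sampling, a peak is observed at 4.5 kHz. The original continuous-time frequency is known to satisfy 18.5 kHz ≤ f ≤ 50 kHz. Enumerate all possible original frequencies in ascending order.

20 kHz, 26.5 kHz, 35.5 kHz, 42 kHz

Frequencies that alias to 4.5 kHz are k·fs ± 4.5 kHz for integer k ≥ 0.
k=0: 4.5 kHz.
k=1: 11 kHz, 20 kHz.
k=2: 26.5 kHz, 35.5 kHz.
k=3: 42 kHz, 51 kHz.
k=4: 57.5 kHz, 66.5 kHz.
Within [18.5 kHz, 50 kHz]: 20 kHz, 26.5 kHz, 35.5 kHz, 42 kHz.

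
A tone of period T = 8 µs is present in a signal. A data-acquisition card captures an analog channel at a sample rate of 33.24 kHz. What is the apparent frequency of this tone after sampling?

T = 8 µs → f = 1/T = 125 kHz.
125 kHz mod fs = 25.28 kHz.
25.28 kHz > fs/2 = 16.62 kHz, folds to fs − 25.28 kHz = 7.96 kHz.

7.96 kHz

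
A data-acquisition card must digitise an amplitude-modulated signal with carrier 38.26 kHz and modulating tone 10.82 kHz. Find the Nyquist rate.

98.16 kHz

AM sidebands sit at fc ± fm = 27.44 kHz and 49.08 kHz.
Highest-frequency component: 49.08 kHz.
Nyquist rate = 2 × 49.08 kHz = 98.16 kHz.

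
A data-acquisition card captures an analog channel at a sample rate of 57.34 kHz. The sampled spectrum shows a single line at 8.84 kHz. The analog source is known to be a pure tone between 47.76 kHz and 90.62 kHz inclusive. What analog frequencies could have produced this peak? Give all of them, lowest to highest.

48.5 kHz, 66.18 kHz

Frequencies that alias to 8.84 kHz are k·fs ± 8.84 kHz for integer k ≥ 0.
k=0: 8.84 kHz.
k=1: 48.5 kHz, 66.18 kHz.
k=2: 105.84 kHz, 123.52 kHz.
Within [47.76 kHz, 90.62 kHz]: 48.5 kHz, 66.18 kHz.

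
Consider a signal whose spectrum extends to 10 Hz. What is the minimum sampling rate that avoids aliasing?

20 Hz

Nyquist rate = 2 × 10 Hz = 20 Hz.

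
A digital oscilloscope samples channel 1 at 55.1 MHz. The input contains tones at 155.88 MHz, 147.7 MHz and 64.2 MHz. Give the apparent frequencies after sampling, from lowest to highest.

9.1 MHz, 9.42 MHz, 17.6 MHz

fs/2 = 27.55 MHz.
155.88 MHz mod fs = 45.68 MHz.
45.68 MHz > fs/2 = 27.55 MHz, folds to fs − 45.68 MHz = 9.42 MHz.
147.7 MHz mod fs = 37.5 MHz.
37.5 MHz > fs/2 = 27.55 MHz, folds to fs − 37.5 MHz = 17.6 MHz.
64.2 MHz mod fs = 9.1 MHz.
9.1 MHz ≤ fs/2 = 27.55 MHz, appears at 9.1 MHz.
Distinct values: {9.1 MHz, 9.42 MHz, 17.6 MHz}.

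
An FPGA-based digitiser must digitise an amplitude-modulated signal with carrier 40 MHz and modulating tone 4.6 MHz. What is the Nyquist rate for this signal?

AM sidebands sit at fc ± fm = 35.4 MHz and 44.6 MHz.
Highest-frequency component: 44.6 MHz.
Nyquist rate = 2 × 44.6 MHz = 89.2 MHz.

89.2 MHz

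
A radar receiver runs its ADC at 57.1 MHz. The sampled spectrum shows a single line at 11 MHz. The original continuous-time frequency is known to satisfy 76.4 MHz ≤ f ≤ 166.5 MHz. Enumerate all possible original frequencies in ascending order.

103.2 MHz, 125.2 MHz, 160.3 MHz

Frequencies that alias to 11 MHz are k·fs ± 11 MHz for integer k ≥ 0.
k=0: 11 MHz.
k=1: 46.1 MHz, 68.1 MHz.
k=2: 103.2 MHz, 125.2 MHz.
k=3: 160.3 MHz, 182.3 MHz.
k=4: 217.4 MHz, 239.4 MHz.
Within [76.4 MHz, 166.5 MHz]: 103.2 MHz, 125.2 MHz, 160.3 MHz.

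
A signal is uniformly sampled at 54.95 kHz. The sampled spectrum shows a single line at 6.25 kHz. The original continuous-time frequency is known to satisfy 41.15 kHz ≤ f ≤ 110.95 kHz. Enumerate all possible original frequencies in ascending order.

48.7 kHz, 61.2 kHz, 103.65 kHz

Frequencies that alias to 6.25 kHz are k·fs ± 6.25 kHz for integer k ≥ 0.
k=0: 6.25 kHz.
k=1: 48.7 kHz, 61.2 kHz.
k=2: 103.65 kHz, 116.15 kHz.
k=3: 158.6 kHz, 171.1 kHz.
Within [41.15 kHz, 110.95 kHz]: 48.7 kHz, 61.2 kHz, 103.65 kHz.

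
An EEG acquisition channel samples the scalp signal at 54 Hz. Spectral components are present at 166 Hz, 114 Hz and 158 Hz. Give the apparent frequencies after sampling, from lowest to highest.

fs/2 = 27 Hz.
166 Hz mod fs = 4 Hz.
4 Hz ≤ fs/2 = 27 Hz, appears at 4 Hz.
114 Hz mod fs = 6 Hz.
6 Hz ≤ fs/2 = 27 Hz, appears at 6 Hz.
158 Hz mod fs = 50 Hz.
50 Hz > fs/2 = 27 Hz, folds to fs − 50 Hz = 4 Hz.
Distinct values: {4 Hz, 6 Hz}.

4 Hz, 6 Hz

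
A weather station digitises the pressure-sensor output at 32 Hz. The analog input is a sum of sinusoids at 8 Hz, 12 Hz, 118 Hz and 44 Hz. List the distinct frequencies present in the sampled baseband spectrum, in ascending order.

8 Hz, 10 Hz, 12 Hz

fs/2 = 16 Hz.
8 Hz ≤ fs/2 = 16 Hz, passes unchanged.
12 Hz ≤ fs/2 = 16 Hz, passes unchanged.
118 Hz mod fs = 22 Hz.
22 Hz > fs/2 = 16 Hz, folds to fs − 22 Hz = 10 Hz.
44 Hz mod fs = 12 Hz.
12 Hz ≤ fs/2 = 16 Hz, appears at 12 Hz.
Distinct values: {8 Hz, 10 Hz, 12 Hz}.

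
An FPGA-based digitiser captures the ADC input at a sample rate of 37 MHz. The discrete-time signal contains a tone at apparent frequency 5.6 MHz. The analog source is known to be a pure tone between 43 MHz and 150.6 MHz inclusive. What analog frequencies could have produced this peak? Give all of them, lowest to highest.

68.4 MHz, 79.6 MHz, 105.4 MHz, 116.6 MHz, 142.4 MHz

Frequencies that alias to 5.6 MHz are k·fs ± 5.6 MHz for integer k ≥ 0.
k=0: 5.6 MHz.
k=1: 31.4 MHz, 42.6 MHz.
k=2: 68.4 MHz, 79.6 MHz.
k=3: 105.4 MHz, 116.6 MHz.
k=4: 142.4 MHz, 153.6 MHz.
k=5: 179.4 MHz, 190.6 MHz.
Within [43 MHz, 150.6 MHz]: 68.4 MHz, 79.6 MHz, 105.4 MHz, 116.6 MHz, 142.4 MHz.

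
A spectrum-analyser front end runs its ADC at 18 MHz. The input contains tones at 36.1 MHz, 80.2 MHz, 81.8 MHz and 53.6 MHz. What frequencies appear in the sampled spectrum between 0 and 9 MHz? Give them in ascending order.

0.1 MHz, 0.4 MHz, 8.2 MHz

fs/2 = 9 MHz.
36.1 MHz mod fs = 0.1 MHz.
0.1 MHz ≤ fs/2 = 9 MHz, appears at 0.1 MHz.
80.2 MHz mod fs = 8.2 MHz.
8.2 MHz ≤ fs/2 = 9 MHz, appears at 8.2 MHz.
81.8 MHz mod fs = 9.8 MHz.
9.8 MHz > fs/2 = 9 MHz, folds to fs − 9.8 MHz = 8.2 MHz.
53.6 MHz mod fs = 17.6 MHz.
17.6 MHz > fs/2 = 9 MHz, folds to fs − 17.6 MHz = 0.4 MHz.
Distinct values: {0.1 MHz, 0.4 MHz, 8.2 MHz}.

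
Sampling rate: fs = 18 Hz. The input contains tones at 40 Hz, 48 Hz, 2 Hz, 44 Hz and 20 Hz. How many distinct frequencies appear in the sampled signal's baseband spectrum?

fs/2 = 9 Hz.
40 Hz mod fs = 4 Hz.
4 Hz ≤ fs/2 = 9 Hz, appears at 4 Hz.
48 Hz mod fs = 12 Hz.
12 Hz > fs/2 = 9 Hz, folds to fs − 12 Hz = 6 Hz.
2 Hz ≤ fs/2 = 9 Hz, passes unchanged.
44 Hz mod fs = 8 Hz.
8 Hz ≤ fs/2 = 9 Hz, appears at 8 Hz.
20 Hz mod fs = 2 Hz.
2 Hz ≤ fs/2 = 9 Hz, appears at 2 Hz.
Distinct values: {2 Hz, 4 Hz, 6 Hz, 8 Hz} → 4.

4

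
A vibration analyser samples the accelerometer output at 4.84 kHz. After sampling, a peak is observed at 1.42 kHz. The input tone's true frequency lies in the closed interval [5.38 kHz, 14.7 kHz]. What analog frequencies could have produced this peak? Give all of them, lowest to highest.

6.26 kHz, 8.26 kHz, 11.1 kHz, 13.1 kHz

Frequencies that alias to 1.42 kHz are k·fs ± 1.42 kHz for integer k ≥ 0.
k=0: 1.42 kHz.
k=1: 3.42 kHz, 6.26 kHz.
k=2: 8.26 kHz, 11.1 kHz.
k=3: 13.1 kHz, 15.94 kHz.
k=4: 17.94 kHz, 20.78 kHz.
Within [5.38 kHz, 14.7 kHz]: 6.26 kHz, 8.26 kHz, 11.1 kHz, 13.1 kHz.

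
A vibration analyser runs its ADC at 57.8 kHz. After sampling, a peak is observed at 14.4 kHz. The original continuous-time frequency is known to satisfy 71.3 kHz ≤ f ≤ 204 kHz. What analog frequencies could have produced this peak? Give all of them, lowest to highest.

Frequencies that alias to 14.4 kHz are k·fs ± 14.4 kHz for integer k ≥ 0.
k=0: 14.4 kHz.
k=1: 43.4 kHz, 72.2 kHz.
k=2: 101.2 kHz, 130 kHz.
k=3: 159 kHz, 187.8 kHz.
k=4: 216.8 kHz, 245.6 kHz.
Within [71.3 kHz, 204 kHz]: 72.2 kHz, 101.2 kHz, 130 kHz, 159 kHz, 187.8 kHz.

72.2 kHz, 101.2 kHz, 130 kHz, 159 kHz, 187.8 kHz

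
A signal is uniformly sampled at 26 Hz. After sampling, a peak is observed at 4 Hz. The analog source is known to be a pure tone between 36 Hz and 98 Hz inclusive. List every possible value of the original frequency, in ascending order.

48 Hz, 56 Hz, 74 Hz, 82 Hz

Frequencies that alias to 4 Hz are k·fs ± 4 Hz for integer k ≥ 0.
k=0: 4 Hz.
k=1: 22 Hz, 30 Hz.
k=2: 48 Hz, 56 Hz.
k=3: 74 Hz, 82 Hz.
k=4: 100 Hz, 108 Hz.
Within [36 Hz, 98 Hz]: 48 Hz, 56 Hz, 74 Hz, 82 Hz.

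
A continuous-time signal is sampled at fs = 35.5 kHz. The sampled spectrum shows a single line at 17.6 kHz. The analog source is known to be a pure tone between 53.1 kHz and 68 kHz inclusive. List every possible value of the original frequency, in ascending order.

53.1 kHz, 53.4 kHz

Frequencies that alias to 17.6 kHz are k·fs ± 17.6 kHz for integer k ≥ 0.
k=0: 17.6 kHz.
k=1: 17.9 kHz, 53.1 kHz.
k=2: 53.4 kHz, 88.6 kHz.
k=3: 88.9 kHz, 124.1 kHz.
Within [53.1 kHz, 68 kHz]: 53.1 kHz, 53.4 kHz.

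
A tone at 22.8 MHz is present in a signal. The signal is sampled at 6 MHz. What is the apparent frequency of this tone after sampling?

22.8 MHz mod fs = 4.8 MHz.
4.8 MHz > fs/2 = 3 MHz, folds to fs − 4.8 MHz = 1.2 MHz.

1.2 MHz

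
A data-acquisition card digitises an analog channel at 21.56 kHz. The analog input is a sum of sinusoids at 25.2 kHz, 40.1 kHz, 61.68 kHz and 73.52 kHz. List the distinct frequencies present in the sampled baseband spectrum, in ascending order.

3 kHz, 3.02 kHz, 3.64 kHz, 8.84 kHz

fs/2 = 10.78 kHz.
25.2 kHz mod fs = 3.64 kHz.
3.64 kHz ≤ fs/2 = 10.78 kHz, appears at 3.64 kHz.
40.1 kHz mod fs = 18.54 kHz.
18.54 kHz > fs/2 = 10.78 kHz, folds to fs − 18.54 kHz = 3.02 kHz.
61.68 kHz mod fs = 18.56 kHz.
18.56 kHz > fs/2 = 10.78 kHz, folds to fs − 18.56 kHz = 3 kHz.
73.52 kHz mod fs = 8.84 kHz.
8.84 kHz ≤ fs/2 = 10.78 kHz, appears at 8.84 kHz.
Distinct values: {3 kHz, 3.02 kHz, 3.64 kHz, 8.84 kHz}.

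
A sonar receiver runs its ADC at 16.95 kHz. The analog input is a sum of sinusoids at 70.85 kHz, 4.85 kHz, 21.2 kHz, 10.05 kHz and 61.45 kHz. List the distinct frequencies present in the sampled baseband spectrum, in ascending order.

3.05 kHz, 4.25 kHz, 4.85 kHz, 6.35 kHz, 6.9 kHz

fs/2 = 8.475 kHz.
70.85 kHz mod fs = 3.05 kHz.
3.05 kHz ≤ fs/2 = 8.475 kHz, appears at 3.05 kHz.
4.85 kHz ≤ fs/2 = 8.475 kHz, passes unchanged.
21.2 kHz mod fs = 4.25 kHz.
4.25 kHz ≤ fs/2 = 8.475 kHz, appears at 4.25 kHz.
10.05 kHz > fs/2 = 8.475 kHz, folds to fs − 10.05 kHz = 6.9 kHz.
61.45 kHz mod fs = 10.6 kHz.
10.6 kHz > fs/2 = 8.475 kHz, folds to fs − 10.6 kHz = 6.35 kHz.
Distinct values: {3.05 kHz, 4.25 kHz, 4.85 kHz, 6.35 kHz, 6.9 kHz}.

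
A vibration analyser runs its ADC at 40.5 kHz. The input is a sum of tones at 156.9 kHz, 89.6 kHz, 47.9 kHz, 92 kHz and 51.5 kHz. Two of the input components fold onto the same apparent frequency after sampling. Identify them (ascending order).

51.5 kHz, 92 kHz

fs/2 = 20.25 kHz.
156.9 kHz mod fs = 35.4 kHz.
35.4 kHz > fs/2 = 20.25 kHz, folds to fs − 35.4 kHz = 5.1 kHz.
89.6 kHz mod fs = 8.6 kHz.
8.6 kHz ≤ fs/2 = 20.25 kHz, appears at 8.6 kHz.
47.9 kHz mod fs = 7.4 kHz.
7.4 kHz ≤ fs/2 = 20.25 kHz, appears at 7.4 kHz.
92 kHz mod fs = 11 kHz.
11 kHz ≤ fs/2 = 20.25 kHz, appears at 11 kHz.
51.5 kHz mod fs = 11 kHz.
11 kHz ≤ fs/2 = 20.25 kHz, appears at 11 kHz.
51.5 kHz and 92 kHz both map to 11 kHz.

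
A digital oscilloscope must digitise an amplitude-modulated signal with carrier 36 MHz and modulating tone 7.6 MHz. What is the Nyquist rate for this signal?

87.2 MHz

AM sidebands sit at fc ± fm = 28.4 MHz and 43.6 MHz.
Highest-frequency component: 43.6 MHz.
Nyquist rate = 2 × 43.6 MHz = 87.2 MHz.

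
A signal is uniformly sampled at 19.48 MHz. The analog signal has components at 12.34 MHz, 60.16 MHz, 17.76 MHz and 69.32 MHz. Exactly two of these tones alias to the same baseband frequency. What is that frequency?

1.72 MHz

fs/2 = 9.74 MHz.
12.34 MHz > fs/2 = 9.74 MHz, folds to fs − 12.34 MHz = 7.14 MHz.
60.16 MHz mod fs = 1.72 MHz.
1.72 MHz ≤ fs/2 = 9.74 MHz, appears at 1.72 MHz.
17.76 MHz > fs/2 = 9.74 MHz, folds to fs − 17.76 MHz = 1.72 MHz.
69.32 MHz mod fs = 10.88 MHz.
10.88 MHz > fs/2 = 9.74 MHz, folds to fs − 10.88 MHz = 8.6 MHz.
17.76 MHz and 60.16 MHz both map to 1.72 MHz.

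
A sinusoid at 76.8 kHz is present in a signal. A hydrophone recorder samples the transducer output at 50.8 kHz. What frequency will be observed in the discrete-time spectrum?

24.8 kHz

76.8 kHz mod fs = 26 kHz.
26 kHz > fs/2 = 25.4 kHz, folds to fs − 26 kHz = 24.8 kHz.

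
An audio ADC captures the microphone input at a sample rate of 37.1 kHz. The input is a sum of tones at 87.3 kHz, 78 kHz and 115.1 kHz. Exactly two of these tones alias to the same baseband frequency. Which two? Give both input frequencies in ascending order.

78 kHz, 115.1 kHz

fs/2 = 18.55 kHz.
87.3 kHz mod fs = 13.1 kHz.
13.1 kHz ≤ fs/2 = 18.55 kHz, appears at 13.1 kHz.
78 kHz mod fs = 3.8 kHz.
3.8 kHz ≤ fs/2 = 18.55 kHz, appears at 3.8 kHz.
115.1 kHz mod fs = 3.8 kHz.
3.8 kHz ≤ fs/2 = 18.55 kHz, appears at 3.8 kHz.
78 kHz and 115.1 kHz both map to 3.8 kHz.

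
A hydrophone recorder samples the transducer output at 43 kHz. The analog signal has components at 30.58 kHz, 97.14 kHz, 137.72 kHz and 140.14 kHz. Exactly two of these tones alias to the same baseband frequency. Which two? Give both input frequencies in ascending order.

97.14 kHz, 140.14 kHz

fs/2 = 21.5 kHz.
30.58 kHz > fs/2 = 21.5 kHz, folds to fs − 30.58 kHz = 12.42 kHz.
97.14 kHz mod fs = 11.14 kHz.
11.14 kHz ≤ fs/2 = 21.5 kHz, appears at 11.14 kHz.
137.72 kHz mod fs = 8.72 kHz.
8.72 kHz ≤ fs/2 = 21.5 kHz, appears at 8.72 kHz.
140.14 kHz mod fs = 11.14 kHz.
11.14 kHz ≤ fs/2 = 21.5 kHz, appears at 11.14 kHz.
97.14 kHz and 140.14 kHz both map to 11.14 kHz.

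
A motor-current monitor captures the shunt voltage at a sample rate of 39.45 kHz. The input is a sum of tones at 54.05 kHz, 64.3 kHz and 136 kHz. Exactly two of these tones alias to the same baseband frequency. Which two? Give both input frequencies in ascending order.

54.05 kHz, 64.3 kHz

fs/2 = 19.725 kHz.
54.05 kHz mod fs = 14.6 kHz.
14.6 kHz ≤ fs/2 = 19.725 kHz, appears at 14.6 kHz.
64.3 kHz mod fs = 24.85 kHz.
24.85 kHz > fs/2 = 19.725 kHz, folds to fs − 24.85 kHz = 14.6 kHz.
136 kHz mod fs = 17.65 kHz.
17.65 kHz ≤ fs/2 = 19.725 kHz, appears at 17.65 kHz.
54.05 kHz and 64.3 kHz both map to 14.6 kHz.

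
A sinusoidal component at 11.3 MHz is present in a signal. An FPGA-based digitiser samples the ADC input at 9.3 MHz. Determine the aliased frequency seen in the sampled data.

2 MHz

11.3 MHz mod fs = 2 MHz.
2 MHz ≤ fs/2 = 4.65 MHz, appears at 2 MHz.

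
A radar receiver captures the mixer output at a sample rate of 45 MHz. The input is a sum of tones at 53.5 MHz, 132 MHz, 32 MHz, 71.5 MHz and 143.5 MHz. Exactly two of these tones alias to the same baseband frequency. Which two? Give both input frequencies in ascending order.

fs/2 = 22.5 MHz.
53.5 MHz mod fs = 8.5 MHz.
8.5 MHz ≤ fs/2 = 22.5 MHz, appears at 8.5 MHz.
132 MHz mod fs = 42 MHz.
42 MHz > fs/2 = 22.5 MHz, folds to fs − 42 MHz = 3 MHz.
32 MHz > fs/2 = 22.5 MHz, folds to fs − 32 MHz = 13 MHz.
71.5 MHz mod fs = 26.5 MHz.
26.5 MHz > fs/2 = 22.5 MHz, folds to fs − 26.5 MHz = 18.5 MHz.
143.5 MHz mod fs = 8.5 MHz.
8.5 MHz ≤ fs/2 = 22.5 MHz, appears at 8.5 MHz.
53.5 MHz and 143.5 MHz both map to 8.5 MHz.

53.5 MHz, 143.5 MHz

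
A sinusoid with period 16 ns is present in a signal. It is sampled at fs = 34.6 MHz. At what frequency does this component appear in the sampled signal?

6.7 MHz

T = 16 ns → f = 1/T = 62.5 MHz.
62.5 MHz mod fs = 27.9 MHz.
27.9 MHz > fs/2 = 17.3 MHz, folds to fs − 27.9 MHz = 6.7 MHz.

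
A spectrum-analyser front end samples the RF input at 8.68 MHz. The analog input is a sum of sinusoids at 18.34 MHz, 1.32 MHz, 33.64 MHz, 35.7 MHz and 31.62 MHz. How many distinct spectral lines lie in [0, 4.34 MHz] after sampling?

fs/2 = 4.34 MHz.
18.34 MHz mod fs = 0.98 MHz.
0.98 MHz ≤ fs/2 = 4.34 MHz, appears at 0.98 MHz.
1.32 MHz ≤ fs/2 = 4.34 MHz, passes unchanged.
33.64 MHz mod fs = 7.6 MHz.
7.6 MHz > fs/2 = 4.34 MHz, folds to fs − 7.6 MHz = 1.08 MHz.
35.7 MHz mod fs = 0.98 MHz.
0.98 MHz ≤ fs/2 = 4.34 MHz, appears at 0.98 MHz.
31.62 MHz mod fs = 5.58 MHz.
5.58 MHz > fs/2 = 4.34 MHz, folds to fs − 5.58 MHz = 3.1 MHz.
Distinct values: {0.98 MHz, 1.08 MHz, 1.32 MHz, 3.1 MHz} → 4.

4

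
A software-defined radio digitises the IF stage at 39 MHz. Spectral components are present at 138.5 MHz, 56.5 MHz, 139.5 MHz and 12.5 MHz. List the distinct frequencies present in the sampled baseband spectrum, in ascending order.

fs/2 = 19.5 MHz.
138.5 MHz mod fs = 21.5 MHz.
21.5 MHz > fs/2 = 19.5 MHz, folds to fs − 21.5 MHz = 17.5 MHz.
56.5 MHz mod fs = 17.5 MHz.
17.5 MHz ≤ fs/2 = 19.5 MHz, appears at 17.5 MHz.
139.5 MHz mod fs = 22.5 MHz.
22.5 MHz > fs/2 = 19.5 MHz, folds to fs − 22.5 MHz = 16.5 MHz.
12.5 MHz ≤ fs/2 = 19.5 MHz, passes unchanged.
Distinct values: {12.5 MHz, 16.5 MHz, 17.5 MHz}.

12.5 MHz, 16.5 MHz, 17.5 MHz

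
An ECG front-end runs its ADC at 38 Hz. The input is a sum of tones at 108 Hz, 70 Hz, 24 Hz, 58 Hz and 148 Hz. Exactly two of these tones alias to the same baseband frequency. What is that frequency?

6 Hz

fs/2 = 19 Hz.
108 Hz mod fs = 32 Hz.
32 Hz > fs/2 = 19 Hz, folds to fs − 32 Hz = 6 Hz.
70 Hz mod fs = 32 Hz.
32 Hz > fs/2 = 19 Hz, folds to fs − 32 Hz = 6 Hz.
24 Hz > fs/2 = 19 Hz, folds to fs − 24 Hz = 14 Hz.
58 Hz mod fs = 20 Hz.
20 Hz > fs/2 = 19 Hz, folds to fs − 20 Hz = 18 Hz.
148 Hz mod fs = 34 Hz.
34 Hz > fs/2 = 19 Hz, folds to fs − 34 Hz = 4 Hz.
70 Hz and 108 Hz both map to 6 Hz.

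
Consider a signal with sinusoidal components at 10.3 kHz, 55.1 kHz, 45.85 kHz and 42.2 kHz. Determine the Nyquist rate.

110.2 kHz

Highest-frequency component: 55.1 kHz.
Nyquist rate = 2 × 55.1 kHz = 110.2 kHz.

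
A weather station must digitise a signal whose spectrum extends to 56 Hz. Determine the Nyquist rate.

Nyquist rate = 2 × 56 Hz = 112 Hz.

112 Hz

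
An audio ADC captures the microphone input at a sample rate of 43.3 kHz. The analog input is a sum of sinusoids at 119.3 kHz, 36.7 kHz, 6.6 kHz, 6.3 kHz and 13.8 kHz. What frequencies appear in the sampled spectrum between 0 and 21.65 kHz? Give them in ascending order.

6.3 kHz, 6.6 kHz, 10.6 kHz, 13.8 kHz

fs/2 = 21.65 kHz.
119.3 kHz mod fs = 32.7 kHz.
32.7 kHz > fs/2 = 21.65 kHz, folds to fs − 32.7 kHz = 10.6 kHz.
36.7 kHz > fs/2 = 21.65 kHz, folds to fs − 36.7 kHz = 6.6 kHz.
6.6 kHz ≤ fs/2 = 21.65 kHz, passes unchanged.
6.3 kHz ≤ fs/2 = 21.65 kHz, passes unchanged.
13.8 kHz ≤ fs/2 = 21.65 kHz, passes unchanged.
Distinct values: {6.3 kHz, 6.6 kHz, 10.6 kHz, 13.8 kHz}.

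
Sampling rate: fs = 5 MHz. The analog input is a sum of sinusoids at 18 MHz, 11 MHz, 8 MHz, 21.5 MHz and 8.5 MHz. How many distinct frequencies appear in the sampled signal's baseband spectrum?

fs/2 = 2.5 MHz.
18 MHz mod fs = 3 MHz.
3 MHz > fs/2 = 2.5 MHz, folds to fs − 3 MHz = 2 MHz.
11 MHz mod fs = 1 MHz.
1 MHz ≤ fs/2 = 2.5 MHz, appears at 1 MHz.
8 MHz mod fs = 3 MHz.
3 MHz > fs/2 = 2.5 MHz, folds to fs − 3 MHz = 2 MHz.
21.5 MHz mod fs = 1.5 MHz.
1.5 MHz ≤ fs/2 = 2.5 MHz, appears at 1.5 MHz.
8.5 MHz mod fs = 3.5 MHz.
3.5 MHz > fs/2 = 2.5 MHz, folds to fs − 3.5 MHz = 1.5 MHz.
Distinct values: {1 MHz, 1.5 MHz, 2 MHz} → 3.

3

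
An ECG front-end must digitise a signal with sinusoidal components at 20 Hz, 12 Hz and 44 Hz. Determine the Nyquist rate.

88 Hz

Highest-frequency component: 44 Hz.
Nyquist rate = 2 × 44 Hz = 88 Hz.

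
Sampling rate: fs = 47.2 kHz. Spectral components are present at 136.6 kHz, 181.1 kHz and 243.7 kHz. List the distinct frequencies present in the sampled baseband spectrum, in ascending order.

5 kHz, 7.7 kHz

fs/2 = 23.6 kHz.
136.6 kHz mod fs = 42.2 kHz.
42.2 kHz > fs/2 = 23.6 kHz, folds to fs − 42.2 kHz = 5 kHz.
181.1 kHz mod fs = 39.5 kHz.
39.5 kHz > fs/2 = 23.6 kHz, folds to fs − 39.5 kHz = 7.7 kHz.
243.7 kHz mod fs = 7.7 kHz.
7.7 kHz ≤ fs/2 = 23.6 kHz, appears at 7.7 kHz.
Distinct values: {5 kHz, 7.7 kHz}.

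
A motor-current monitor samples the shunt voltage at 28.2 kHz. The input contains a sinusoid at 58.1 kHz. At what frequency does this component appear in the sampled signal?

58.1 kHz mod fs = 1.7 kHz.
1.7 kHz ≤ fs/2 = 14.1 kHz, appears at 1.7 kHz.

1.7 kHz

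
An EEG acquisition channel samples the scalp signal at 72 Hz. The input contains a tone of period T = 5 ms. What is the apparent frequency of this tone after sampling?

16 Hz

T = 5 ms → f = 1/T = 200 Hz.
200 Hz mod fs = 56 Hz.
56 Hz > fs/2 = 36 Hz, folds to fs − 56 Hz = 16 Hz.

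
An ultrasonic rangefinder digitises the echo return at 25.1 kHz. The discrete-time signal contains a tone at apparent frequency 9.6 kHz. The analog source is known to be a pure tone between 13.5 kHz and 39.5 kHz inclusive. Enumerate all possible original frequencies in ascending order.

15.5 kHz, 34.7 kHz

Frequencies that alias to 9.6 kHz are k·fs ± 9.6 kHz for integer k ≥ 0.
k=0: 9.6 kHz.
k=1: 15.5 kHz, 34.7 kHz.
k=2: 40.6 kHz, 59.8 kHz.
Within [13.5 kHz, 39.5 kHz]: 15.5 kHz, 34.7 kHz.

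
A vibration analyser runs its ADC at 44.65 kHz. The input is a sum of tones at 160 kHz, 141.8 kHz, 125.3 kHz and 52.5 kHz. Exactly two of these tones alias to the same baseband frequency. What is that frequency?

fs/2 = 22.325 kHz.
160 kHz mod fs = 26.05 kHz.
26.05 kHz > fs/2 = 22.325 kHz, folds to fs − 26.05 kHz = 18.6 kHz.
141.8 kHz mod fs = 7.85 kHz.
7.85 kHz ≤ fs/2 = 22.325 kHz, appears at 7.85 kHz.
125.3 kHz mod fs = 36 kHz.
36 kHz > fs/2 = 22.325 kHz, folds to fs − 36 kHz = 8.65 kHz.
52.5 kHz mod fs = 7.85 kHz.
7.85 kHz ≤ fs/2 = 22.325 kHz, appears at 7.85 kHz.
52.5 kHz and 141.8 kHz both map to 7.85 kHz.

7.85 kHz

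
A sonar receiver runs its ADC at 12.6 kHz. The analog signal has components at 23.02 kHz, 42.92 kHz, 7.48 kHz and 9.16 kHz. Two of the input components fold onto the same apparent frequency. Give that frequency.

5.12 kHz

fs/2 = 6.3 kHz.
23.02 kHz mod fs = 10.42 kHz.
10.42 kHz > fs/2 = 6.3 kHz, folds to fs − 10.42 kHz = 2.18 kHz.
42.92 kHz mod fs = 5.12 kHz.
5.12 kHz ≤ fs/2 = 6.3 kHz, appears at 5.12 kHz.
7.48 kHz > fs/2 = 6.3 kHz, folds to fs − 7.48 kHz = 5.12 kHz.
9.16 kHz > fs/2 = 6.3 kHz, folds to fs − 9.16 kHz = 3.44 kHz.
7.48 kHz and 42.92 kHz both map to 5.12 kHz.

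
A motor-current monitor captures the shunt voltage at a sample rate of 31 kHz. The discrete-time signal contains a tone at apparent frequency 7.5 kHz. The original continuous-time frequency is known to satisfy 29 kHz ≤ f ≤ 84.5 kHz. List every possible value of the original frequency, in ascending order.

Frequencies that alias to 7.5 kHz are k·fs ± 7.5 kHz for integer k ≥ 0.
k=0: 7.5 kHz.
k=1: 23.5 kHz, 38.5 kHz.
k=2: 54.5 kHz, 69.5 kHz.
k=3: 85.5 kHz, 100.5 kHz.
Within [29 kHz, 84.5 kHz]: 38.5 kHz, 54.5 kHz, 69.5 kHz.

38.5 kHz, 54.5 kHz, 69.5 kHz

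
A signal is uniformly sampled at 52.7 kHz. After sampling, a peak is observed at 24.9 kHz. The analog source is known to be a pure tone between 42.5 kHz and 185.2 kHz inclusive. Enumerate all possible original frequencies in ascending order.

Frequencies that alias to 24.9 kHz are k·fs ± 24.9 kHz for integer k ≥ 0.
k=0: 24.9 kHz.
k=1: 27.8 kHz, 77.6 kHz.
k=2: 80.5 kHz, 130.3 kHz.
k=3: 133.2 kHz, 183 kHz.
k=4: 185.9 kHz, 235.7 kHz.
Within [42.5 kHz, 185.2 kHz]: 77.6 kHz, 80.5 kHz, 130.3 kHz, 133.2 kHz, 183 kHz.

77.6 kHz, 80.5 kHz, 130.3 kHz, 133.2 kHz, 183 kHz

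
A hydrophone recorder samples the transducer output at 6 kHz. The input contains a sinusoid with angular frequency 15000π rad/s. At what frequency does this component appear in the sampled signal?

ω = 15000π rad/s → f = ω/(2π) = 7500 Hz = 7.5 kHz.
7.5 kHz mod fs = 1.5 kHz.
1.5 kHz ≤ fs/2 = 3 kHz, appears at 1.5 kHz.

1.5 kHz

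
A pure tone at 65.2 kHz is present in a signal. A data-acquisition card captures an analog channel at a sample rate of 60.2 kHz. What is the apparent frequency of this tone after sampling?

65.2 kHz mod fs = 5 kHz.
5 kHz ≤ fs/2 = 30.1 kHz, appears at 5 kHz.

5 kHz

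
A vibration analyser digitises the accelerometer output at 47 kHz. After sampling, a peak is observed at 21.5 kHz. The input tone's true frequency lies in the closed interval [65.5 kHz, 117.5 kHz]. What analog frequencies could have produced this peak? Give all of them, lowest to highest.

Frequencies that alias to 21.5 kHz are k·fs ± 21.5 kHz for integer k ≥ 0.
k=0: 21.5 kHz.
k=1: 25.5 kHz, 68.5 kHz.
k=2: 72.5 kHz, 115.5 kHz.
k=3: 119.5 kHz, 162.5 kHz.
Within [65.5 kHz, 117.5 kHz]: 68.5 kHz, 72.5 kHz, 115.5 kHz.

68.5 kHz, 72.5 kHz, 115.5 kHz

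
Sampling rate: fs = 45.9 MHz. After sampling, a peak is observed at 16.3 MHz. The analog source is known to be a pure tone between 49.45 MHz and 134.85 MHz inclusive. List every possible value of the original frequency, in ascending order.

Frequencies that alias to 16.3 MHz are k·fs ± 16.3 MHz for integer k ≥ 0.
k=0: 16.3 MHz.
k=1: 29.6 MHz, 62.2 MHz.
k=2: 75.5 MHz, 108.1 MHz.
k=3: 121.4 MHz, 154 MHz.
k=4: 167.3 MHz, 199.9 MHz.
Within [49.45 MHz, 134.85 MHz]: 62.2 MHz, 75.5 MHz, 108.1 MHz, 121.4 MHz.

62.2 MHz, 75.5 MHz, 108.1 MHz, 121.4 MHz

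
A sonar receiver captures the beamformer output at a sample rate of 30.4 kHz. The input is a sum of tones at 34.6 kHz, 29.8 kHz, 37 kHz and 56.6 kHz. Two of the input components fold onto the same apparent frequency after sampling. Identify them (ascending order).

fs/2 = 15.2 kHz.
34.6 kHz mod fs = 4.2 kHz.
4.2 kHz ≤ fs/2 = 15.2 kHz, appears at 4.2 kHz.
29.8 kHz > fs/2 = 15.2 kHz, folds to fs − 29.8 kHz = 0.6 kHz.
37 kHz mod fs = 6.6 kHz.
6.6 kHz ≤ fs/2 = 15.2 kHz, appears at 6.6 kHz.
56.6 kHz mod fs = 26.2 kHz.
26.2 kHz > fs/2 = 15.2 kHz, folds to fs − 26.2 kHz = 4.2 kHz.
34.6 kHz and 56.6 kHz both map to 4.2 kHz.

34.6 kHz, 56.6 kHz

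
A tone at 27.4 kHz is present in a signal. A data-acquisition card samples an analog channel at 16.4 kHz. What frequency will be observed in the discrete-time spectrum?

27.4 kHz mod fs = 11 kHz.
11 kHz > fs/2 = 8.2 kHz, folds to fs − 11 kHz = 5.4 kHz.

5.4 kHz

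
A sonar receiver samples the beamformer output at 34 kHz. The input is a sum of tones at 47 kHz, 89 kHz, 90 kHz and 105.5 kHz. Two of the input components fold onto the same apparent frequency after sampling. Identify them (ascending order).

47 kHz, 89 kHz

fs/2 = 17 kHz.
47 kHz mod fs = 13 kHz.
13 kHz ≤ fs/2 = 17 kHz, appears at 13 kHz.
89 kHz mod fs = 21 kHz.
21 kHz > fs/2 = 17 kHz, folds to fs − 21 kHz = 13 kHz.
90 kHz mod fs = 22 kHz.
22 kHz > fs/2 = 17 kHz, folds to fs − 22 kHz = 12 kHz.
105.5 kHz mod fs = 3.5 kHz.
3.5 kHz ≤ fs/2 = 17 kHz, appears at 3.5 kHz.
47 kHz and 89 kHz both map to 13 kHz.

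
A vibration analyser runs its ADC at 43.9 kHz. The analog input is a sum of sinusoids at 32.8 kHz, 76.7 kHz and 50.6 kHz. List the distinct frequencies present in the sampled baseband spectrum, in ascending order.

fs/2 = 21.95 kHz.
32.8 kHz > fs/2 = 21.95 kHz, folds to fs − 32.8 kHz = 11.1 kHz.
76.7 kHz mod fs = 32.8 kHz.
32.8 kHz > fs/2 = 21.95 kHz, folds to fs − 32.8 kHz = 11.1 kHz.
50.6 kHz mod fs = 6.7 kHz.
6.7 kHz ≤ fs/2 = 21.95 kHz, appears at 6.7 kHz.
Distinct values: {6.7 kHz, 11.1 kHz}.

6.7 kHz, 11.1 kHz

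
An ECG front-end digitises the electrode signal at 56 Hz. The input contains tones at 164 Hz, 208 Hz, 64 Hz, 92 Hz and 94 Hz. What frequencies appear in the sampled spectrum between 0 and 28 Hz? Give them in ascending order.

4 Hz, 8 Hz, 16 Hz, 18 Hz, 20 Hz

fs/2 = 28 Hz.
164 Hz mod fs = 52 Hz.
52 Hz > fs/2 = 28 Hz, folds to fs − 52 Hz = 4 Hz.
208 Hz mod fs = 40 Hz.
40 Hz > fs/2 = 28 Hz, folds to fs − 40 Hz = 16 Hz.
64 Hz mod fs = 8 Hz.
8 Hz ≤ fs/2 = 28 Hz, appears at 8 Hz.
92 Hz mod fs = 36 Hz.
36 Hz > fs/2 = 28 Hz, folds to fs − 36 Hz = 20 Hz.
94 Hz mod fs = 38 Hz.
38 Hz > fs/2 = 28 Hz, folds to fs − 38 Hz = 18 Hz.
Distinct values: {4 Hz, 8 Hz, 16 Hz, 18 Hz, 20 Hz}.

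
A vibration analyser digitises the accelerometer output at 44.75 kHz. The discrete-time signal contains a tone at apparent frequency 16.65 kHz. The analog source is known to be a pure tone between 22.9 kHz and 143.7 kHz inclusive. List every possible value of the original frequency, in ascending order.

Frequencies that alias to 16.65 kHz are k·fs ± 16.65 kHz for integer k ≥ 0.
k=0: 16.65 kHz.
k=1: 28.1 kHz, 61.4 kHz.
k=2: 72.85 kHz, 106.15 kHz.
k=3: 117.6 kHz, 150.9 kHz.
k=4: 162.35 kHz, 195.65 kHz.
Within [22.9 kHz, 143.7 kHz]: 28.1 kHz, 61.4 kHz, 72.85 kHz, 106.15 kHz, 117.6 kHz.

28.1 kHz, 61.4 kHz, 72.85 kHz, 106.15 kHz, 117.6 kHz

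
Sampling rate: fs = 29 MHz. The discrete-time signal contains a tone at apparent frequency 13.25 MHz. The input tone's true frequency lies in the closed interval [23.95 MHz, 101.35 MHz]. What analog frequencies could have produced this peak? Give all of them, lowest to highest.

Frequencies that alias to 13.25 MHz are k·fs ± 13.25 MHz for integer k ≥ 0.
k=0: 13.25 MHz.
k=1: 15.75 MHz, 42.25 MHz.
k=2: 44.75 MHz, 71.25 MHz.
k=3: 73.75 MHz, 100.25 MHz.
k=4: 102.75 MHz, 129.25 MHz.
Within [23.95 MHz, 101.35 MHz]: 42.25 MHz, 44.75 MHz, 71.25 MHz, 73.75 MHz, 100.25 MHz.

42.25 MHz, 44.75 MHz, 71.25 MHz, 73.75 MHz, 100.25 MHz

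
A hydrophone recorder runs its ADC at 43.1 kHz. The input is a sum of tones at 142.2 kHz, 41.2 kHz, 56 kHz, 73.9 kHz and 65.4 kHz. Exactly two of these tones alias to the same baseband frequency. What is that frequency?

12.9 kHz

fs/2 = 21.55 kHz.
142.2 kHz mod fs = 12.9 kHz.
12.9 kHz ≤ fs/2 = 21.55 kHz, appears at 12.9 kHz.
41.2 kHz > fs/2 = 21.55 kHz, folds to fs − 41.2 kHz = 1.9 kHz.
56 kHz mod fs = 12.9 kHz.
12.9 kHz ≤ fs/2 = 21.55 kHz, appears at 12.9 kHz.
73.9 kHz mod fs = 30.8 kHz.
30.8 kHz > fs/2 = 21.55 kHz, folds to fs − 30.8 kHz = 12.3 kHz.
65.4 kHz mod fs = 22.3 kHz.
22.3 kHz > fs/2 = 21.55 kHz, folds to fs − 22.3 kHz = 20.8 kHz.
56 kHz and 142.2 kHz both map to 12.9 kHz.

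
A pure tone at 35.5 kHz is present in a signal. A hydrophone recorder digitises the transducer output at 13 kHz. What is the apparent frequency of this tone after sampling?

3.5 kHz

35.5 kHz mod fs = 9.5 kHz.
9.5 kHz > fs/2 = 6.5 kHz, folds to fs − 9.5 kHz = 3.5 kHz.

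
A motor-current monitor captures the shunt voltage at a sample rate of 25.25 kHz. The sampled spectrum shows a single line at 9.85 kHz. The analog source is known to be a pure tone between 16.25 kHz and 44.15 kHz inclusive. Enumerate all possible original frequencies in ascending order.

Frequencies that alias to 9.85 kHz are k·fs ± 9.85 kHz for integer k ≥ 0.
k=0: 9.85 kHz.
k=1: 15.4 kHz, 35.1 kHz.
k=2: 40.65 kHz, 60.35 kHz.
k=3: 65.9 kHz, 85.6 kHz.
Within [16.25 kHz, 44.15 kHz]: 35.1 kHz, 40.65 kHz.

35.1 kHz, 40.65 kHz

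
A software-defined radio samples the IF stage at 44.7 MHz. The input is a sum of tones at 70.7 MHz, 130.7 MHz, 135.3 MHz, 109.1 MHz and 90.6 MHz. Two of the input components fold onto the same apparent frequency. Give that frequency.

fs/2 = 22.35 MHz.
70.7 MHz mod fs = 26 MHz.
26 MHz > fs/2 = 22.35 MHz, folds to fs − 26 MHz = 18.7 MHz.
130.7 MHz mod fs = 41.3 MHz.
41.3 MHz > fs/2 = 22.35 MHz, folds to fs − 41.3 MHz = 3.4 MHz.
135.3 MHz mod fs = 1.2 MHz.
1.2 MHz ≤ fs/2 = 22.35 MHz, appears at 1.2 MHz.
109.1 MHz mod fs = 19.7 MHz.
19.7 MHz ≤ fs/2 = 22.35 MHz, appears at 19.7 MHz.
90.6 MHz mod fs = 1.2 MHz.
1.2 MHz ≤ fs/2 = 22.35 MHz, appears at 1.2 MHz.
90.6 MHz and 135.3 MHz both map to 1.2 MHz.

1.2 MHz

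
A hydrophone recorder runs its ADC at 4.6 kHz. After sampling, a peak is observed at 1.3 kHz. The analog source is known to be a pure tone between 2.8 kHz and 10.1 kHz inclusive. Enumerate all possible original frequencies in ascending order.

Frequencies that alias to 1.3 kHz are k·fs ± 1.3 kHz for integer k ≥ 0.
k=0: 1.3 kHz.
k=1: 3.3 kHz, 5.9 kHz.
k=2: 7.9 kHz, 10.5 kHz.
k=3: 12.5 kHz, 15.1 kHz.
Within [2.8 kHz, 10.1 kHz]: 3.3 kHz, 5.9 kHz, 7.9 kHz.

3.3 kHz, 5.9 kHz, 7.9 kHz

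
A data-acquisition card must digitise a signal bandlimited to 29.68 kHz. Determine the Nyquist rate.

59.36 kHz

Nyquist rate = 2 × 29.68 kHz = 59.36 kHz.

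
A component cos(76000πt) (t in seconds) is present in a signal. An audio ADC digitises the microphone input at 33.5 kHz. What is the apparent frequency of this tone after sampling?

4.5 kHz

ω = 76000π rad/s → f = ω/(2π) = 38000 Hz = 38 kHz.
38 kHz mod fs = 4.5 kHz.
4.5 kHz ≤ fs/2 = 16.75 kHz, appears at 4.5 kHz.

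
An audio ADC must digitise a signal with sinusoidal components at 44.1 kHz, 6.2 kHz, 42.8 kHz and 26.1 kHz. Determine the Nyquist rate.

Highest-frequency component: 44.1 kHz.
Nyquist rate = 2 × 44.1 kHz = 88.2 kHz.

88.2 kHz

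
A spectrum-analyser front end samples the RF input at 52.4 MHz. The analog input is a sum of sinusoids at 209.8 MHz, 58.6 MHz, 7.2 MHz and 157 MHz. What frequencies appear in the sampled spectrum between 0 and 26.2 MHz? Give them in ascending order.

fs/2 = 26.2 MHz.
209.8 MHz mod fs = 0.2 MHz.
0.2 MHz ≤ fs/2 = 26.2 MHz, appears at 0.2 MHz.
58.6 MHz mod fs = 6.2 MHz.
6.2 MHz ≤ fs/2 = 26.2 MHz, appears at 6.2 MHz.
7.2 MHz ≤ fs/2 = 26.2 MHz, passes unchanged.
157 MHz mod fs = 52.2 MHz.
52.2 MHz > fs/2 = 26.2 MHz, folds to fs − 52.2 MHz = 0.2 MHz.
Distinct values: {0.2 MHz, 6.2 MHz, 7.2 MHz}.

0.2 MHz, 6.2 MHz, 7.2 MHz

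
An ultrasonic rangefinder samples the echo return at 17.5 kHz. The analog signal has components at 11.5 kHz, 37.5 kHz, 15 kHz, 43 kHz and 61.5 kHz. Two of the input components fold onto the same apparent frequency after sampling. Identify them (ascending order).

15 kHz, 37.5 kHz

fs/2 = 8.75 kHz.
11.5 kHz > fs/2 = 8.75 kHz, folds to fs − 11.5 kHz = 6 kHz.
37.5 kHz mod fs = 2.5 kHz.
2.5 kHz ≤ fs/2 = 8.75 kHz, appears at 2.5 kHz.
15 kHz > fs/2 = 8.75 kHz, folds to fs − 15 kHz = 2.5 kHz.
43 kHz mod fs = 8 kHz.
8 kHz ≤ fs/2 = 8.75 kHz, appears at 8 kHz.
61.5 kHz mod fs = 9 kHz.
9 kHz > fs/2 = 8.75 kHz, folds to fs − 9 kHz = 8.5 kHz.
15 kHz and 37.5 kHz both map to 2.5 kHz.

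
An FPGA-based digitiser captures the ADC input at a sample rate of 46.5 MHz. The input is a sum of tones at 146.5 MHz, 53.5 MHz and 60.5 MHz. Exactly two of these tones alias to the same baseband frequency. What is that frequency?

7 MHz

fs/2 = 23.25 MHz.
146.5 MHz mod fs = 7 MHz.
7 MHz ≤ fs/2 = 23.25 MHz, appears at 7 MHz.
53.5 MHz mod fs = 7 MHz.
7 MHz ≤ fs/2 = 23.25 MHz, appears at 7 MHz.
60.5 MHz mod fs = 14 MHz.
14 MHz ≤ fs/2 = 23.25 MHz, appears at 14 MHz.
53.5 MHz and 146.5 MHz both map to 7 MHz.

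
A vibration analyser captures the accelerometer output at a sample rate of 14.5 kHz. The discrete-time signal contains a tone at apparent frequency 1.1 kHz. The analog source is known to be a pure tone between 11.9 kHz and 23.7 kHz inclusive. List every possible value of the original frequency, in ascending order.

Frequencies that alias to 1.1 kHz are k·fs ± 1.1 kHz for integer k ≥ 0.
k=0: 1.1 kHz.
k=1: 13.4 kHz, 15.6 kHz.
k=2: 27.9 kHz, 30.1 kHz.
Within [11.9 kHz, 23.7 kHz]: 13.4 kHz, 15.6 kHz.

13.4 kHz, 15.6 kHz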